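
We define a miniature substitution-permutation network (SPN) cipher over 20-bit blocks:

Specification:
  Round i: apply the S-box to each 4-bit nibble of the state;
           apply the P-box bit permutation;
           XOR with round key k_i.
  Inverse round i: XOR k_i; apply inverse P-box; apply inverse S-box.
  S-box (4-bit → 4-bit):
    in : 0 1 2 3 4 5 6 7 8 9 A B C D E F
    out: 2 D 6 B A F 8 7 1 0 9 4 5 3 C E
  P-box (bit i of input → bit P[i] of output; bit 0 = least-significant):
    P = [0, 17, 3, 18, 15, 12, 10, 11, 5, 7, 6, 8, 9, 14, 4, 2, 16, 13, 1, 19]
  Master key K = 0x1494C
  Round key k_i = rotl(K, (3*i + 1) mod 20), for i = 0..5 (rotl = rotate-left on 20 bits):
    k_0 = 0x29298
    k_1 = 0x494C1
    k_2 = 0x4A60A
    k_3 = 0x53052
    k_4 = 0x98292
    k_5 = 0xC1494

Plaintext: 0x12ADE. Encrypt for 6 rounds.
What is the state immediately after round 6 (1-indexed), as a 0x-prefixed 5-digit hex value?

0x3FB76

s_0 = plaintext = 0x12ADE
s_1 = Round(s_0, k_0) = 0xF43A2
s_2 = Round(s_1, k_1) = 0xE7D6F
s_3 = Round(s_2, k_2) = 0xAECB0
s_4 = Round(s_3, k_3) = 0xE3426
s_5 = Round(s_4, k_4) = 0x5D514
s_6 = Round(s_5, k_5) = 0x3FB76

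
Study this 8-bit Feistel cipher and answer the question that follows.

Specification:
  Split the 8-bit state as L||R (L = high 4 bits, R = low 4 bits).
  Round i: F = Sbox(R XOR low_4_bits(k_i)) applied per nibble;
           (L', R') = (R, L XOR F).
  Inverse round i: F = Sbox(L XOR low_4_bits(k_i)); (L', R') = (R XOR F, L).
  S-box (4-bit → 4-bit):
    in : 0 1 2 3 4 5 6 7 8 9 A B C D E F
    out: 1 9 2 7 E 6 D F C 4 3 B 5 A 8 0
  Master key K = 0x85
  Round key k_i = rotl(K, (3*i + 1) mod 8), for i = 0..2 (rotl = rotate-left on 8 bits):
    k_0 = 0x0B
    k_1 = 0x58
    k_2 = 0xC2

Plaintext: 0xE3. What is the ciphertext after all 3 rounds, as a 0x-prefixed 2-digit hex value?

0x00

s_0 = plaintext = 0xE3
s_1 = Round(s_0, k_0) = 0x32
s_2 = Round(s_1, k_1) = 0x20
s_3 = Round(s_2, k_2) = 0x00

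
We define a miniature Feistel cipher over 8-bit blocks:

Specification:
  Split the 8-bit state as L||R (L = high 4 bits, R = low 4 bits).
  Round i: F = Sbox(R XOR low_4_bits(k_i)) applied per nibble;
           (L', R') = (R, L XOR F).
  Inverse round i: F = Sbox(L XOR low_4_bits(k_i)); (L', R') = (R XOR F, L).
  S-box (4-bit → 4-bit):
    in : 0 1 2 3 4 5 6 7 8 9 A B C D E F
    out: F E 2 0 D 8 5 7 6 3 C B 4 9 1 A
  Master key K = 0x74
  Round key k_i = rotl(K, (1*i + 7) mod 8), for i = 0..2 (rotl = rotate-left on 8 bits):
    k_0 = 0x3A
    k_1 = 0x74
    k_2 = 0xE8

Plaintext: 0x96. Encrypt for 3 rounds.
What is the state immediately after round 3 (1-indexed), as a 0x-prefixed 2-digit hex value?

0x54

s_0 = plaintext = 0x96
s_1 = Round(s_0, k_0) = 0x6D
s_2 = Round(s_1, k_1) = 0xD5
s_3 = Round(s_2, k_2) = 0x54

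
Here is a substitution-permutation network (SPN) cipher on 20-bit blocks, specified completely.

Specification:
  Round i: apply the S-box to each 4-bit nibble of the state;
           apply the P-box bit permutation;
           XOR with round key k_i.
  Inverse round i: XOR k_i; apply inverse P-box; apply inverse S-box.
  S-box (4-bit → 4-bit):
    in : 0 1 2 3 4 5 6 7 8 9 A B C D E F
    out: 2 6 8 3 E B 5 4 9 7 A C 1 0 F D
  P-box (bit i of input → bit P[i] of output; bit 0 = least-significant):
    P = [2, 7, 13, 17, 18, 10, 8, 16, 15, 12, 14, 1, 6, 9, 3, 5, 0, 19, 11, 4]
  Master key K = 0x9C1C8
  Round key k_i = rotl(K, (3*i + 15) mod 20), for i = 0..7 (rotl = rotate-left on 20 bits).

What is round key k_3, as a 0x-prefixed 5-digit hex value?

0xC1C89

K = 0x9C1C8
k_0 = rotl(K, (3*0+15) mod 20) = rotl(K, 15) = 0x44E0E
k_1 = rotl(K, (3*1+15) mod 20) = rotl(K, 18) = 0x27072
k_2 = rotl(K, (3*2+15) mod 20) = rotl(K, 1) = 0x38391
k_3 = rotl(K, (3*3+15) mod 20) = rotl(K, 4) = 0xC1C89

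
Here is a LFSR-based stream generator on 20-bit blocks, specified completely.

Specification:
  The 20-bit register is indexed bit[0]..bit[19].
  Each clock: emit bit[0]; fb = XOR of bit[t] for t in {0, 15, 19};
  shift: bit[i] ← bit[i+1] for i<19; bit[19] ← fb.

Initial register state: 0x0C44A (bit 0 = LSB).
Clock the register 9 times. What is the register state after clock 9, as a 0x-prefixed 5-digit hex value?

0x6C862

reg_0 = 0x0C44A
clock 1: out=0, reg = 0x86225
clock 2: out=1, reg = 0x43112
clock 3: out=0, reg = 0x21889
clock 4: out=1, reg = 0x90C44
clock 5: out=0, reg = 0xC8622
clock 6: out=0, reg = 0x64311
clock 7: out=1, reg = 0xB2188
clock 8: out=0, reg = 0xD90C4
clock 9: out=0, reg = 0x6C862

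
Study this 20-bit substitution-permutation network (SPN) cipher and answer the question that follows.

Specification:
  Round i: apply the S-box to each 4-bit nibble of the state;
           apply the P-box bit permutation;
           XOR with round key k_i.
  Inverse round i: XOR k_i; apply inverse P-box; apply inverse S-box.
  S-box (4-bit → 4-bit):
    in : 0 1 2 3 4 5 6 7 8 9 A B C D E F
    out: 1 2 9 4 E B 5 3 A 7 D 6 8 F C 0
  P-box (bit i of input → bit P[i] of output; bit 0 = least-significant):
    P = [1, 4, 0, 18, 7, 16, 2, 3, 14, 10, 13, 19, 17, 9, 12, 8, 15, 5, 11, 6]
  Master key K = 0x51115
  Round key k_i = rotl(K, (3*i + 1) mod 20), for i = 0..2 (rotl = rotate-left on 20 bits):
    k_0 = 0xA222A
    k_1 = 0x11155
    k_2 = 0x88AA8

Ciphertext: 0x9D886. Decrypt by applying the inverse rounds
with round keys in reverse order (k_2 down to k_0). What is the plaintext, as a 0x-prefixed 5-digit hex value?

0x02AFB

s_0 = ciphertext = 0x9D886
s_1 = InvRound(s_0, k_2) = 0x1B040
s_2 = InvRound(s_1, k_1) = 0x0C33B
s_3 = InvRound(s_2, k_0) = 0x02AFB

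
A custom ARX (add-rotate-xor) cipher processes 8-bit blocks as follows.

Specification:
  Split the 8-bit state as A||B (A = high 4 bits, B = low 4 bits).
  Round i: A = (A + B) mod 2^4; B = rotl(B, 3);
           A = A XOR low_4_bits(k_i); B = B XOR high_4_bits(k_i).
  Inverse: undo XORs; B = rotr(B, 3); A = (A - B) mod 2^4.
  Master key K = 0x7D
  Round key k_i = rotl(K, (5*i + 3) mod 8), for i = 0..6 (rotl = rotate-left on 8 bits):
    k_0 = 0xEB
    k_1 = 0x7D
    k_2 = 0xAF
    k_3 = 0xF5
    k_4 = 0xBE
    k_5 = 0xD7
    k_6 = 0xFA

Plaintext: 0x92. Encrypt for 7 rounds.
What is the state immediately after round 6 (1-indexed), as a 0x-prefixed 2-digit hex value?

s_0 = plaintext = 0x92
s_1 = Round(s_0, k_0) = 0x0F
s_2 = Round(s_1, k_1) = 0x28
s_3 = Round(s_2, k_2) = 0x5E
s_4 = Round(s_3, k_3) = 0x68
s_5 = Round(s_4, k_4) = 0x0F
s_6 = Round(s_5, k_5) = 0x82
s_7 = Round(s_6, k_6) = 0x0E

0x82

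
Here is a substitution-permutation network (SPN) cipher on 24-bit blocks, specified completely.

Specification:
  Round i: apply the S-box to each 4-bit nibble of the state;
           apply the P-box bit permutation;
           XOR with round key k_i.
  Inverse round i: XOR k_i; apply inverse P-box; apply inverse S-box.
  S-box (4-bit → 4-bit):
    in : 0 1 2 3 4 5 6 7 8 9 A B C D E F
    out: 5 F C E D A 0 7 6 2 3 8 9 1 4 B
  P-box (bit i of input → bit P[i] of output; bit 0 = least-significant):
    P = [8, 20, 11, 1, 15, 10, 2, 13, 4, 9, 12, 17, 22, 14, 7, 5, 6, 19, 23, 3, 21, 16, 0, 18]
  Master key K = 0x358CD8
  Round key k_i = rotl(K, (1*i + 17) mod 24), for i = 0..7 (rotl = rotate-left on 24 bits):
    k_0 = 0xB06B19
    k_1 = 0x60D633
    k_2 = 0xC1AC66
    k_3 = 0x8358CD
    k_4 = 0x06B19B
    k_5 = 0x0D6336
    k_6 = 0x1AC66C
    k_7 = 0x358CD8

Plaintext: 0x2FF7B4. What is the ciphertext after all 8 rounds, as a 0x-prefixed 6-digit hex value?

s_0 = plaintext = 0x2FF7B4
s_1 = Round(s_0, k_0) = 0xFC1062
s_2 = Round(s_1, k_1) = 0x058EC9
s_3 = Round(s_2, k_2) = 0xF95CEF
s_4 = Round(s_3, k_3) = 0xBC19FB
s_5 = Round(s_4, k_4) = 0x425771
s_6 = Round(s_5, k_5) = 0xB9BC09
s_7 = Round(s_6, k_6) = 0x044658
s_8 = Round(s_7, k_7) = 0xC5A031

0xC5A031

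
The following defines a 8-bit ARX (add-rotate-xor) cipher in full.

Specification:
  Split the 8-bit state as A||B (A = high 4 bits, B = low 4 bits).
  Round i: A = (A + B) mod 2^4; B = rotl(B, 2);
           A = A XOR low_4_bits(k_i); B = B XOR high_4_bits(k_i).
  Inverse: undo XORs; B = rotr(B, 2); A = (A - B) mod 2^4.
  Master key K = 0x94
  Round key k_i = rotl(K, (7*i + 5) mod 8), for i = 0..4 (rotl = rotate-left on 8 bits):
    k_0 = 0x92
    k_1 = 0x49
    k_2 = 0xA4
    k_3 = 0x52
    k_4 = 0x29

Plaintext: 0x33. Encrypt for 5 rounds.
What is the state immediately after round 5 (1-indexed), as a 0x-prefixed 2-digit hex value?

0x69

s_0 = plaintext = 0x33
s_1 = Round(s_0, k_0) = 0x45
s_2 = Round(s_1, k_1) = 0x01
s_3 = Round(s_2, k_2) = 0x5E
s_4 = Round(s_3, k_3) = 0x1E
s_5 = Round(s_4, k_4) = 0x69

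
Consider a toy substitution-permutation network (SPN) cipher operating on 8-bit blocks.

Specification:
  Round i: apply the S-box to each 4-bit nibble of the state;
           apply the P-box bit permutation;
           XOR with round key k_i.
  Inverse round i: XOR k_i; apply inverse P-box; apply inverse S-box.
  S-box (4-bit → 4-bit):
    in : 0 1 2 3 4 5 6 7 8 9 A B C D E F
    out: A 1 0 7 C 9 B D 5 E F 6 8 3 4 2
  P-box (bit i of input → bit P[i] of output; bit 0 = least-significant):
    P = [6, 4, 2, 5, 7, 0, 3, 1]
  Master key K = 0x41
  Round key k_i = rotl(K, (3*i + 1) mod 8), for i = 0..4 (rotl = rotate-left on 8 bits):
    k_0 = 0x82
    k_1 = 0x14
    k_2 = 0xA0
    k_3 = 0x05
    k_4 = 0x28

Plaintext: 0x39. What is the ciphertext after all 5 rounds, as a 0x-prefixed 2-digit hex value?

0x3E

s_0 = plaintext = 0x39
s_1 = Round(s_0, k_0) = 0x3F
s_2 = Round(s_1, k_1) = 0x8D
s_3 = Round(s_2, k_2) = 0x78
s_4 = Round(s_3, k_3) = 0xCB
s_5 = Round(s_4, k_4) = 0x3E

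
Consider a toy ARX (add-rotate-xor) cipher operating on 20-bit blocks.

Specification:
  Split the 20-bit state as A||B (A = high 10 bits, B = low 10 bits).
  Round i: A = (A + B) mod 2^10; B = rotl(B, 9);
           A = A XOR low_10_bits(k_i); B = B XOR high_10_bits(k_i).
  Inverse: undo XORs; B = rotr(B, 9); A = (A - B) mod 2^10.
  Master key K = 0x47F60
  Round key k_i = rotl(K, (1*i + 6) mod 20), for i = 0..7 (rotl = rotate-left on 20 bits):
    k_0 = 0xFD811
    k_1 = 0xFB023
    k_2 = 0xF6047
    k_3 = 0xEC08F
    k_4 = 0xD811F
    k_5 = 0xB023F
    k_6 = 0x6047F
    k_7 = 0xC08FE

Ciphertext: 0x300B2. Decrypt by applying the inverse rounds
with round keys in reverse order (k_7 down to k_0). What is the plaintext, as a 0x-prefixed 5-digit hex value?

s_0 = ciphertext = 0x300B2
s_1 = InvRound(s_0, k_7) = 0x37761
s_2 = InvRound(s_1, k_6) = 0xB85C1
s_3 = InvRound(s_2, k_5) = 0xB6E03
s_4 = InvRound(s_3, k_4) = 0x3FAC6
s_5 = InvRound(s_4, k_3) = 0x616EC
s_6 = InvRound(s_5, k_2) = 0xD6A68
s_7 = InvRound(s_6, k_1) = 0x1C708
s_8 = InvRound(s_7, k_0) = 0x991FC

0x991FC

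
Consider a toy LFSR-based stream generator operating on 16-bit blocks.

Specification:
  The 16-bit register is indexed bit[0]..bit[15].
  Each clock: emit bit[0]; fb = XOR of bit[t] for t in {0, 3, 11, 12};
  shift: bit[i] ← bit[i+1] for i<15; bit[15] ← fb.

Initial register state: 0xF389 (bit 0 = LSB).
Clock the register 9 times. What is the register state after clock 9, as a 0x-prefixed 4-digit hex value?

0xACF9

reg_0 = 0xF389
clock 1: out=1, reg = 0xF9C4
clock 2: out=0, reg = 0x7CE2
clock 3: out=0, reg = 0x3E71
clock 4: out=1, reg = 0x9F38
clock 5: out=0, reg = 0xCF9C
clock 6: out=0, reg = 0x67CE
clock 7: out=0, reg = 0xB3E7
clock 8: out=1, reg = 0x59F3
clock 9: out=1, reg = 0xACF9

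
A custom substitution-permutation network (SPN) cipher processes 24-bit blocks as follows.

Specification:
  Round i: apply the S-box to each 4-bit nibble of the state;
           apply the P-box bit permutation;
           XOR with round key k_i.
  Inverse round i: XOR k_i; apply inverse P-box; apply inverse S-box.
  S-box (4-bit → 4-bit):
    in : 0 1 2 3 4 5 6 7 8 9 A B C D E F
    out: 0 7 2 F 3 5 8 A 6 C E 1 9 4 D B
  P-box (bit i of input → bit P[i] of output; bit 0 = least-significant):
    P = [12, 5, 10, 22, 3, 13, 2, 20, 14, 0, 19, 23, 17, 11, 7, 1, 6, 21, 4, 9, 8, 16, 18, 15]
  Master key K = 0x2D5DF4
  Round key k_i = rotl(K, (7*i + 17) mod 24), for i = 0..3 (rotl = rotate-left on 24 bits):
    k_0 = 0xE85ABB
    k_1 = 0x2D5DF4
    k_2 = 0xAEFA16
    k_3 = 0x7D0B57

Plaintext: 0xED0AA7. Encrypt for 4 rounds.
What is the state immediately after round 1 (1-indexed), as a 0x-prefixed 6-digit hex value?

0x34FB8E

s_0 = plaintext = 0xED0AA7
s_1 = Round(s_0, k_0) = 0x34FB8E
s_2 = Round(s_1, k_1) = 0x4AA0B2
s_3 = Round(s_2, k_2) = 0x8FF1AC
s_4 = Round(s_3, k_3) = 0x027110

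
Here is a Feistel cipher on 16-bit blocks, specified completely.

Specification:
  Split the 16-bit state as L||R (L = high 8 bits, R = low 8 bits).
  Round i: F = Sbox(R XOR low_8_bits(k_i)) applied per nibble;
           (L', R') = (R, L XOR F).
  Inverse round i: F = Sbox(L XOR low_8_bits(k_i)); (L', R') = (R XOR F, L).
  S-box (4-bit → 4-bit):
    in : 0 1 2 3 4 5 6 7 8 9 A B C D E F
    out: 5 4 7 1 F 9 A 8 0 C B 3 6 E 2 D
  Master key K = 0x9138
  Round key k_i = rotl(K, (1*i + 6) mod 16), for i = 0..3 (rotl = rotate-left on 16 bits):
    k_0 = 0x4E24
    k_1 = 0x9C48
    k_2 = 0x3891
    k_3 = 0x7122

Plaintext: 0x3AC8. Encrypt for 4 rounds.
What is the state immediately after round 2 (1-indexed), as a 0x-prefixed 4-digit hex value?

0x1C57

s_0 = plaintext = 0x3AC8
s_1 = Round(s_0, k_0) = 0xC81C
s_2 = Round(s_1, k_1) = 0x1C57
s_3 = Round(s_2, k_2) = 0x5776
s_4 = Round(s_3, k_3) = 0x76C8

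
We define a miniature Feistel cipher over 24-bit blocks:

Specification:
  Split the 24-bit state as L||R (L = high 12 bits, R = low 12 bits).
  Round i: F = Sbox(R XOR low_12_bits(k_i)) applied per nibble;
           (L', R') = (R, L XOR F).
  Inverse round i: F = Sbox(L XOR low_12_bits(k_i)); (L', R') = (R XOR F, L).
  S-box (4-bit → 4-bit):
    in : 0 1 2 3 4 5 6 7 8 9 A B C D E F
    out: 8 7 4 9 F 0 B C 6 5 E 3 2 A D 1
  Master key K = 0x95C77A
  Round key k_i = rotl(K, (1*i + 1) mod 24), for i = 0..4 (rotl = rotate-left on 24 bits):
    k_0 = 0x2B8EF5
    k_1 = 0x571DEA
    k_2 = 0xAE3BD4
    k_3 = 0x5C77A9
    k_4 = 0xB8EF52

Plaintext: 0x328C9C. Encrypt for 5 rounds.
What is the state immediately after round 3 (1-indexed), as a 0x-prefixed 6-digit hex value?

0x2502F2

s_0 = plaintext = 0x328C9C
s_1 = Round(s_0, k_0) = 0xC9C79D
s_2 = Round(s_1, k_1) = 0x79D250
s_3 = Round(s_2, k_2) = 0x2502F2
s_4 = Round(s_3, k_3) = 0x2F2253
s_5 = Round(s_4, k_4) = 0x253875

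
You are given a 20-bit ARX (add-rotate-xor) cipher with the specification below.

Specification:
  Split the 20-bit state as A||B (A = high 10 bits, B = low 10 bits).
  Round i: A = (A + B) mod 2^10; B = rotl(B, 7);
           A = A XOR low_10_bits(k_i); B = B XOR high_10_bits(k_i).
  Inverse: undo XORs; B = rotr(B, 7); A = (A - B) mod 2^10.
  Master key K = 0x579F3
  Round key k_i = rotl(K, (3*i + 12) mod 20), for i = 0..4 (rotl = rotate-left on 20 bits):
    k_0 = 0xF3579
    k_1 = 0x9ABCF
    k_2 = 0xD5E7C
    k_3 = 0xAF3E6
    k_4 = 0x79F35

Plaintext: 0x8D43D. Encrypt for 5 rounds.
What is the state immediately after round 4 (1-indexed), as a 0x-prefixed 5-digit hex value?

s_0 = plaintext = 0x8D43D
s_1 = Round(s_0, k_0) = 0xC2D4A
s_2 = Round(s_1, k_1) = 0xE6B43
s_3 = Round(s_2, k_2) = 0x286BF
s_4 = Round(s_3, k_3) = 0x2196B
s_5 = Round(s_4, k_4) = 0xB104A

0x2196B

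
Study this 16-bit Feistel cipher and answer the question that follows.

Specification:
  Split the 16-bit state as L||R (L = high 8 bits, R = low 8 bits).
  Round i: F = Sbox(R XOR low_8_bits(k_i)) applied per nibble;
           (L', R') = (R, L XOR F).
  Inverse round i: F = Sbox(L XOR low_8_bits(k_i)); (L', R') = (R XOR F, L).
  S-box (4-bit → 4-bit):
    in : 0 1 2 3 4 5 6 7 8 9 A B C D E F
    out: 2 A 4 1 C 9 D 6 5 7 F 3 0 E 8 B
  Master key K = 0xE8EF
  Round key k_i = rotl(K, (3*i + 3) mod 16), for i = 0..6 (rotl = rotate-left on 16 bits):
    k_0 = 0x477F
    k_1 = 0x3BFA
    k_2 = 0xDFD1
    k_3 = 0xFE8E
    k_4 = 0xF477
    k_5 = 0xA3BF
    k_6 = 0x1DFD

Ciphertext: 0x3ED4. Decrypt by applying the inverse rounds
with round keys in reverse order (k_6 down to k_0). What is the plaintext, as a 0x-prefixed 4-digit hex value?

0xC7BC

s_0 = ciphertext = 0x3ED4
s_1 = InvRound(s_0, k_6) = 0xD53E
s_2 = InvRound(s_1, k_5) = 0xE1D5
s_3 = InvRound(s_2, k_4) = 0xA8E1
s_4 = InvRound(s_3, k_3) = 0xACA8
s_5 = InvRound(s_4, k_2) = 0xC6AC
s_6 = InvRound(s_5, k_1) = 0xBCC6
s_7 = InvRound(s_6, k_0) = 0xC7BC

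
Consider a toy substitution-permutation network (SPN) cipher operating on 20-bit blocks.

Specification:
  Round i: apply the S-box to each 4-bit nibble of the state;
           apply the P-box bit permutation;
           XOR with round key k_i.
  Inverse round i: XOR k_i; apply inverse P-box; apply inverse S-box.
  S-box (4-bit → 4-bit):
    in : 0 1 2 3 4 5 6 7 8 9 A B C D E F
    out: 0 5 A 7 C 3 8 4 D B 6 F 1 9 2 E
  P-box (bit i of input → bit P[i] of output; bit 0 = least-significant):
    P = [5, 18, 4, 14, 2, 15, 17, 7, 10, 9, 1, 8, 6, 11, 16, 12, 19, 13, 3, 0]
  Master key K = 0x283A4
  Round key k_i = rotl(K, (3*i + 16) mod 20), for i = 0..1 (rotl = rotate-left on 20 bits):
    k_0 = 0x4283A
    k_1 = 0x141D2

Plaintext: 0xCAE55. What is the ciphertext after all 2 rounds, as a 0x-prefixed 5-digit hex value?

s_0 = plaintext = 0xCAE55
s_1 = Round(s_0, k_0) = 0x9A21E
s_2 = Round(s_1, k_1) = 0xE6AD7

0xE6AD7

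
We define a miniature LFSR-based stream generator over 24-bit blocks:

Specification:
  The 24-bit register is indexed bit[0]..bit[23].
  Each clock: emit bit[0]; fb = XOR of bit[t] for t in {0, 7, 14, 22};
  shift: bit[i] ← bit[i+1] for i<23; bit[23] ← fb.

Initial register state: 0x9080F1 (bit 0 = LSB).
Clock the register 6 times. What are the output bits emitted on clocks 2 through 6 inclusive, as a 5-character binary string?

00011

reg_0 = 0x9080F1
clock 1: out=1, reg = 0x484078
clock 2: out=0, reg = 0x24203C
clock 3: out=0, reg = 0x12101E
clock 4: out=0, reg = 0x09080F
clock 5: out=1, reg = 0x848407
clock 6: out=1, reg = 0xC24203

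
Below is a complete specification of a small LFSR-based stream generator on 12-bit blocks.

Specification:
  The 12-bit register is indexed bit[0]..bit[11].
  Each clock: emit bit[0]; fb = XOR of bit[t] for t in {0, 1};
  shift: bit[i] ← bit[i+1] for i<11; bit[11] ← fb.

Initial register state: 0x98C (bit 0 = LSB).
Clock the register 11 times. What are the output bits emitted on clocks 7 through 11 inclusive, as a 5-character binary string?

reg_0 = 0x98C
clock 1: out=0, reg = 0x4C6
clock 2: out=0, reg = 0xA63
clock 3: out=1, reg = 0x531
clock 4: out=1, reg = 0xA98
clock 5: out=0, reg = 0x54C
clock 6: out=0, reg = 0x2A6
clock 7: out=0, reg = 0x953
clock 8: out=1, reg = 0x4A9
clock 9: out=1, reg = 0xA54
clock 10: out=0, reg = 0x52A
clock 11: out=0, reg = 0xA95

01100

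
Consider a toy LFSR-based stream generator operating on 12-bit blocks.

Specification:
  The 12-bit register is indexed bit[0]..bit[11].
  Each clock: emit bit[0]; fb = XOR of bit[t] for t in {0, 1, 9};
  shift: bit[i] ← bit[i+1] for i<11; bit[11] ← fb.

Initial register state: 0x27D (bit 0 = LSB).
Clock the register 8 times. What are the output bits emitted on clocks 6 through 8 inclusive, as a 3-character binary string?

reg_0 = 0x27D
clock 1: out=1, reg = 0x13E
clock 2: out=0, reg = 0x89F
clock 3: out=1, reg = 0x44F
clock 4: out=1, reg = 0x227
clock 5: out=1, reg = 0x913
clock 6: out=1, reg = 0x489
clock 7: out=1, reg = 0xA44
clock 8: out=0, reg = 0xD22

110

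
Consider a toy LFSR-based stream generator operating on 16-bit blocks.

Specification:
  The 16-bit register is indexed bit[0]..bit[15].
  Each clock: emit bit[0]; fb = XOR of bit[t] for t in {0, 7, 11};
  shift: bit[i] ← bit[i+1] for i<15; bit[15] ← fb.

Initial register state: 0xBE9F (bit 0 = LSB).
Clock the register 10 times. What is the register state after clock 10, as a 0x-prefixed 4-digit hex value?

reg_0 = 0xBE9F
clock 1: out=1, reg = 0xDF4F
clock 2: out=1, reg = 0x6FA7
clock 3: out=1, reg = 0xB7D3
clock 4: out=1, reg = 0x5BE9
clock 5: out=1, reg = 0xADF4
clock 6: out=0, reg = 0x56FA
clock 7: out=0, reg = 0xAB7D
clock 8: out=1, reg = 0x55BE
clock 9: out=0, reg = 0xAADF
clock 10: out=1, reg = 0xD56F

0xD56F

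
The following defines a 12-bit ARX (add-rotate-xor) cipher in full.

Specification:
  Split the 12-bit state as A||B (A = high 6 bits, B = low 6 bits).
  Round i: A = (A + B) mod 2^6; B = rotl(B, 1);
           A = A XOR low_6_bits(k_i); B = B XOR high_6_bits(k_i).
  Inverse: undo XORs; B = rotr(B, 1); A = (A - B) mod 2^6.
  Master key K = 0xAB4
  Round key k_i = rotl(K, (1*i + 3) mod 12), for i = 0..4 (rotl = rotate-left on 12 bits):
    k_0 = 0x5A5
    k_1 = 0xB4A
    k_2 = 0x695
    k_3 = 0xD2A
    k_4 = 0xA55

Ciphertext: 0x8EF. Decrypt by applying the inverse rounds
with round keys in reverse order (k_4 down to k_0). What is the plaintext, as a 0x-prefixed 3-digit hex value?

s_0 = ciphertext = 0x8EF
s_1 = InvRound(s_0, k_4) = 0xCC3
s_2 = InvRound(s_1, k_3) = 0x7BB
s_3 = InvRound(s_2, k_2) = 0x6F0
s_4 = InvRound(s_3, k_1) = 0x8EE
s_5 = InvRound(s_4, k_0) = 0xA9C

0xA9C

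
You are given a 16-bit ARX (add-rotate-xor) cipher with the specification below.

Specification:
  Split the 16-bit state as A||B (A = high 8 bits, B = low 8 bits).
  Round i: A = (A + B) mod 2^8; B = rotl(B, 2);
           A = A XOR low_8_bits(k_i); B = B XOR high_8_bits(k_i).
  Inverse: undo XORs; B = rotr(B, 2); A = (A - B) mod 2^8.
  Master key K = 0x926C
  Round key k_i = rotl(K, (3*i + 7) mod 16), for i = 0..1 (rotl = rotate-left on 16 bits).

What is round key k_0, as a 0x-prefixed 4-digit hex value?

K = 0x926C
k_0 = rotl(K, (3*0+7) mod 16) = rotl(K, 7) = 0x3649

0x3649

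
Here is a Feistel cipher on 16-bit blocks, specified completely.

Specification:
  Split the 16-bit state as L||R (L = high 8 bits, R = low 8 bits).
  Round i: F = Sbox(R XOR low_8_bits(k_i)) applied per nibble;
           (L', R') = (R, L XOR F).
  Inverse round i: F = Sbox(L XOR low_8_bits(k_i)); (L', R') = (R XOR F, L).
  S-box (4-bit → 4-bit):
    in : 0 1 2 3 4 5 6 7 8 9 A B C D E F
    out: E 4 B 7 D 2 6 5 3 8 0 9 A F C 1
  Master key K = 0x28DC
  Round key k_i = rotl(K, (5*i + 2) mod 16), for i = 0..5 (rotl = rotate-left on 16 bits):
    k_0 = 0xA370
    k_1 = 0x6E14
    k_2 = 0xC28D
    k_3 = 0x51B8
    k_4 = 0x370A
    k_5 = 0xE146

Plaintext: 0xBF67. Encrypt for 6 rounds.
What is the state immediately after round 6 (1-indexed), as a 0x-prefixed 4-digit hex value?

0xD638

s_0 = plaintext = 0xBF67
s_1 = Round(s_0, k_0) = 0x67FA
s_2 = Round(s_1, k_1) = 0xFAAB
s_3 = Round(s_2, k_2) = 0xAB4C
s_4 = Round(s_3, k_3) = 0x4CB6
s_5 = Round(s_4, k_4) = 0xB6D6
s_6 = Round(s_5, k_5) = 0xD638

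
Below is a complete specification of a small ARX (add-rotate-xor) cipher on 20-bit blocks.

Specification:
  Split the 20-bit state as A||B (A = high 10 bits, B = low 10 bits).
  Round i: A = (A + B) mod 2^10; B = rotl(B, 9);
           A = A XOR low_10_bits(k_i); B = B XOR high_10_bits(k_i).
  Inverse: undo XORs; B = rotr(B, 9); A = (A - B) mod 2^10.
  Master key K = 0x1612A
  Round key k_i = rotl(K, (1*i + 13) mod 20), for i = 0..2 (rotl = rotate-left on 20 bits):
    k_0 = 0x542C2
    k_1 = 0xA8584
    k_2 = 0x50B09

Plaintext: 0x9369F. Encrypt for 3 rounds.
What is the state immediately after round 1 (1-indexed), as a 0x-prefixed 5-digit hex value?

0x8BA1F

s_0 = plaintext = 0x9369F
s_1 = Round(s_0, k_0) = 0x8BA1F
s_2 = Round(s_1, k_1) = 0x725AE
s_3 = Round(s_2, k_2) = 0x1F995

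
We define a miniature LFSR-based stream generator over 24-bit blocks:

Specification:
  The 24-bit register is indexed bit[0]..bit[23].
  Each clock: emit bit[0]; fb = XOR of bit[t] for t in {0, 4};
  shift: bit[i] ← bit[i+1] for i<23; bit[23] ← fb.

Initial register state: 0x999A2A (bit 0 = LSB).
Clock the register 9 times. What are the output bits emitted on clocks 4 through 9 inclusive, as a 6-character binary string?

reg_0 = 0x999A2A
clock 1: out=0, reg = 0x4CCD15
clock 2: out=1, reg = 0x26668A
clock 3: out=0, reg = 0x133345
clock 4: out=1, reg = 0x8999A2
clock 5: out=0, reg = 0x44CCD1
clock 6: out=1, reg = 0x226668
clock 7: out=0, reg = 0x113334
clock 8: out=0, reg = 0x88999A
clock 9: out=0, reg = 0xC44CCD

101000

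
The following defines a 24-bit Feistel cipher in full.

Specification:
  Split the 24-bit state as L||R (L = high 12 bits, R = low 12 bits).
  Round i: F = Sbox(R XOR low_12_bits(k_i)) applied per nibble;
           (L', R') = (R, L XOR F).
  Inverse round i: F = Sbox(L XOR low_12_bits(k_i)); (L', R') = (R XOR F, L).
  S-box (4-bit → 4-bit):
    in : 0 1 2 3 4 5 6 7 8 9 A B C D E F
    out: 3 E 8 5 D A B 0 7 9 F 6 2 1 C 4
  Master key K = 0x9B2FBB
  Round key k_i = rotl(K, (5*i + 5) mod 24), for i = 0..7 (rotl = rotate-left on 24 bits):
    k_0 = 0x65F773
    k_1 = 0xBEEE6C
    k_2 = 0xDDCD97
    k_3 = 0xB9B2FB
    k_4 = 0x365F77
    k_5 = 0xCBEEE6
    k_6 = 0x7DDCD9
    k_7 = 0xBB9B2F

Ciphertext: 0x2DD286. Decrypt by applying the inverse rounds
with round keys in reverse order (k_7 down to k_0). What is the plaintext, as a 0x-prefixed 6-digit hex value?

0x3A0B5A

s_0 = ciphertext = 0x2DD286
s_1 = InvRound(s_0, k_7) = 0xBCE2DD
s_2 = InvRound(s_1, k_6) = 0x23DBCE
s_3 = InvRound(s_2, k_5) = 0x9D823D
s_4 = InvRound(s_3, k_4) = 0x9C99D8
s_5 = InvRound(s_4, k_3) = 0xF809C9
s_6 = InvRound(s_5, k_2) = 0x129F80
s_7 = InvRound(s_6, k_1) = 0xB5A129
s_8 = InvRound(s_7, k_0) = 0x3A0B5A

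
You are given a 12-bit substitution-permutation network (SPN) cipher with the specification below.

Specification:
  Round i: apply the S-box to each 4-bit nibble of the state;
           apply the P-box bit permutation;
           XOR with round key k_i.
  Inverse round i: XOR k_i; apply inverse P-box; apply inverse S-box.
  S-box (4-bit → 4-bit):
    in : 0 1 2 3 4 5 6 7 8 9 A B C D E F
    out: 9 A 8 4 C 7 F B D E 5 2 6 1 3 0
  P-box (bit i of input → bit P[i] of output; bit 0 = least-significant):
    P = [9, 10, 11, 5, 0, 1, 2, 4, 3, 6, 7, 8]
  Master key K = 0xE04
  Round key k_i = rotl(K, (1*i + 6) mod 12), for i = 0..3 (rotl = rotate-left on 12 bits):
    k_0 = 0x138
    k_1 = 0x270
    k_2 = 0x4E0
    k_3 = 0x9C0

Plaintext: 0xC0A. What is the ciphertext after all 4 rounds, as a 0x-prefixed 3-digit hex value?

0x302

s_0 = plaintext = 0xC0A
s_1 = Round(s_0, k_0) = 0xBE9
s_2 = Round(s_1, k_1) = 0xE13
s_3 = Round(s_2, k_2) = 0xCBA
s_4 = Round(s_3, k_3) = 0x302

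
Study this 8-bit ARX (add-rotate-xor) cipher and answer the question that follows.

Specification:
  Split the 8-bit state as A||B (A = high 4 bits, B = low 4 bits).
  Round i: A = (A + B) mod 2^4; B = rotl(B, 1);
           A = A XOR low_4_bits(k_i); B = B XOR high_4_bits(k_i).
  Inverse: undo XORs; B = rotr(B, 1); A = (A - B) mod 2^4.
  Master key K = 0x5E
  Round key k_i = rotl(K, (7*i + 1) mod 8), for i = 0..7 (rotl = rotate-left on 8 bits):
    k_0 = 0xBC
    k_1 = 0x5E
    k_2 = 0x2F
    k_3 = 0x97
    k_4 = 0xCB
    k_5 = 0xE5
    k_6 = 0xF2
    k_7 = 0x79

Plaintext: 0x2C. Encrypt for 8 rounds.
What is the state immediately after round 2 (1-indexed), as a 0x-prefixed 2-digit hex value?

0xA1

s_0 = plaintext = 0x2C
s_1 = Round(s_0, k_0) = 0x22
s_2 = Round(s_1, k_1) = 0xA1
s_3 = Round(s_2, k_2) = 0x40
s_4 = Round(s_3, k_3) = 0x39
s_5 = Round(s_4, k_4) = 0x7F
s_6 = Round(s_5, k_5) = 0x31
s_7 = Round(s_6, k_6) = 0x6D
s_8 = Round(s_7, k_7) = 0xAC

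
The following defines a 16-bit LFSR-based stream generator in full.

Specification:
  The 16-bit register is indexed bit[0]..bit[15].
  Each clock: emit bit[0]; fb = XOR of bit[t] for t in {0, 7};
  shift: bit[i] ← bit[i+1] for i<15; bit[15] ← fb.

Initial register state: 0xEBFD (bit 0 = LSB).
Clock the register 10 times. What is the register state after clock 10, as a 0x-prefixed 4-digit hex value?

0x8ABA

reg_0 = 0xEBFD
clock 1: out=1, reg = 0x75FE
clock 2: out=0, reg = 0xBAFF
clock 3: out=1, reg = 0x5D7F
clock 4: out=1, reg = 0xAEBF
clock 5: out=1, reg = 0x575F
clock 6: out=1, reg = 0xABAF
clock 7: out=1, reg = 0x55D7
clock 8: out=1, reg = 0x2AEB
clock 9: out=1, reg = 0x1575
clock 10: out=1, reg = 0x8ABA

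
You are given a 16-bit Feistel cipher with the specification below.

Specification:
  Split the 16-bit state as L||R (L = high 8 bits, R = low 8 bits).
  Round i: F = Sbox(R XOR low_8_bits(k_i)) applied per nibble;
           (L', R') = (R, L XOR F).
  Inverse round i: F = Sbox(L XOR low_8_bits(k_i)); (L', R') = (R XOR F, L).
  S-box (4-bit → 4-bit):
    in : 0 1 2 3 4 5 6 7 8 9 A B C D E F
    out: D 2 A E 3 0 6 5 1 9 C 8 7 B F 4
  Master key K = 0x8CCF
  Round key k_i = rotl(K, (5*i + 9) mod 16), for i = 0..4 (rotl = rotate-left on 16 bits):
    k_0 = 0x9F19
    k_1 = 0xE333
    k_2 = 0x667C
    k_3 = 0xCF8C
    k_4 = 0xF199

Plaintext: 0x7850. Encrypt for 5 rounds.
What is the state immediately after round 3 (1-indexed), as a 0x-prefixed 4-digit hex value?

0x0A17

s_0 = plaintext = 0x7850
s_1 = Round(s_0, k_0) = 0x5041
s_2 = Round(s_1, k_1) = 0x410A
s_3 = Round(s_2, k_2) = 0x0A17
s_4 = Round(s_3, k_3) = 0x1792
s_5 = Round(s_4, k_4) = 0x92CF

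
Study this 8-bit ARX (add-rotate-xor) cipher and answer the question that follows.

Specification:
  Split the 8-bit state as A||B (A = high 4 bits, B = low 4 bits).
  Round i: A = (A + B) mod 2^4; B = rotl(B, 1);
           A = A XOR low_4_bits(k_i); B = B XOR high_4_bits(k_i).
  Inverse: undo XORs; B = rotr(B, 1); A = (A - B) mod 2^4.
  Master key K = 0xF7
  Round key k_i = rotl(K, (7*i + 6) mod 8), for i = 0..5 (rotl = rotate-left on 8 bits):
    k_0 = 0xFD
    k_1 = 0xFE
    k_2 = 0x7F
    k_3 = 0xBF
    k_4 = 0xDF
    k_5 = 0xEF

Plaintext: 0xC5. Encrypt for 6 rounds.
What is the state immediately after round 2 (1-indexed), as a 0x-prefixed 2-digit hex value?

s_0 = plaintext = 0xC5
s_1 = Round(s_0, k_0) = 0xC5
s_2 = Round(s_1, k_1) = 0xF5
s_3 = Round(s_2, k_2) = 0xBD
s_4 = Round(s_3, k_3) = 0x70
s_5 = Round(s_4, k_4) = 0x8D
s_6 = Round(s_5, k_5) = 0xA5

0xF5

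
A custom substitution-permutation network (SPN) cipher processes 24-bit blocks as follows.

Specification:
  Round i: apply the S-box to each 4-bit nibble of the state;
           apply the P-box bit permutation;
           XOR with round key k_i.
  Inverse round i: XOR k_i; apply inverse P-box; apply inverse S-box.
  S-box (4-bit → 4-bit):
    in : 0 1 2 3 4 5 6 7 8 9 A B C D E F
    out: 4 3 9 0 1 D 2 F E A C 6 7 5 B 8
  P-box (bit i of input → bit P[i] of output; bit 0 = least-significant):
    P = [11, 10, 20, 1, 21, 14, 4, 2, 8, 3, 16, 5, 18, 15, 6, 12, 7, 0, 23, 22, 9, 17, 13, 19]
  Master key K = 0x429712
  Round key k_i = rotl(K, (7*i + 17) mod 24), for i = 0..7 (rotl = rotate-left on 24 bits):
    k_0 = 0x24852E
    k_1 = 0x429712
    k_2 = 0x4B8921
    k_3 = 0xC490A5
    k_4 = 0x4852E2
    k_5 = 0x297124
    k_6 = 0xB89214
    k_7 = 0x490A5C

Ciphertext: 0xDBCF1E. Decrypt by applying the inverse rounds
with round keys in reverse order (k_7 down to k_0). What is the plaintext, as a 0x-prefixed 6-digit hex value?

s_0 = ciphertext = 0xDBCF1E
s_1 = InvRound(s_0, k_7) = 0x60B468
s_2 = InvRound(s_1, k_6) = 0x5A09AB
s_3 = InvRound(s_2, k_5) = 0xBEFBE5
s_4 = InvRound(s_3, k_4) = 0xB81425
s_5 = InvRound(s_4, k_3) = 0xF2134B
s_6 = InvRound(s_5, k_2) = 0x208845
s_7 = InvRound(s_6, k_1) = 0x19A45E
s_8 = InvRound(s_7, k_0) = 0xA3D5D0

0xA3D5D0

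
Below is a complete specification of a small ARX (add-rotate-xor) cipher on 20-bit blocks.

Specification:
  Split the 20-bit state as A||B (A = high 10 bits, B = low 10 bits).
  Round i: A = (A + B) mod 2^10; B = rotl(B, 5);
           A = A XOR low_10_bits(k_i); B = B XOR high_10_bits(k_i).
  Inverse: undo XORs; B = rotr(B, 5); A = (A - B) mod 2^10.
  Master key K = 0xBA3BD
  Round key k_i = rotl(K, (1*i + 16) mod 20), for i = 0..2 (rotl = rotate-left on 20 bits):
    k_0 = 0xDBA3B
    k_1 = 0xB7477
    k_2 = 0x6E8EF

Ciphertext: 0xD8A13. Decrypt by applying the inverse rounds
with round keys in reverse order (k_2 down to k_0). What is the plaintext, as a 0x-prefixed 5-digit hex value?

0x7E23B

s_0 = ciphertext = 0xD8A13
s_1 = InvRound(s_0, k_2) = 0x9413D
s_2 = InvRound(s_1, k_1) = 0x8201F
s_3 = InvRound(s_2, k_0) = 0x7E23B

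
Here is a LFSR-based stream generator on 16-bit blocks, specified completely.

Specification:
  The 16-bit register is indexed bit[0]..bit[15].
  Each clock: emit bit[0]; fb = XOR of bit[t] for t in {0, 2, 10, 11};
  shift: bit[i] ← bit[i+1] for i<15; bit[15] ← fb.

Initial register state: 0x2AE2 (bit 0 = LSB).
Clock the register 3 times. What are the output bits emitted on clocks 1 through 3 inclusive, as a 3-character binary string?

010

reg_0 = 0x2AE2
clock 1: out=0, reg = 0x9571
clock 2: out=1, reg = 0x4AB8
clock 3: out=0, reg = 0xA55C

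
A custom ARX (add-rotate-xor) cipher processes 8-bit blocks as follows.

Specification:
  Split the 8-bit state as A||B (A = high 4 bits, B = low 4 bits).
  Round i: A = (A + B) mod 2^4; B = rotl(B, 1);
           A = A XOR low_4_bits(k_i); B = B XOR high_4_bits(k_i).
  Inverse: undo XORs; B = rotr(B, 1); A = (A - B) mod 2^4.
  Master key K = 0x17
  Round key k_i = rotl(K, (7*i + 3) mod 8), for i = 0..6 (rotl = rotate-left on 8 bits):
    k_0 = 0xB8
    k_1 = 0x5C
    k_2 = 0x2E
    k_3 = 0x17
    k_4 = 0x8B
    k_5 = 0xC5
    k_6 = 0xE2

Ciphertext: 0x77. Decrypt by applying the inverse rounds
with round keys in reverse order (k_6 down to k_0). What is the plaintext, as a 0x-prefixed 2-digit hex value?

s_0 = ciphertext = 0x77
s_1 = InvRound(s_0, k_6) = 0x9C
s_2 = InvRound(s_1, k_5) = 0xC0
s_3 = InvRound(s_2, k_4) = 0x34
s_4 = InvRound(s_3, k_3) = 0xAA
s_5 = InvRound(s_4, k_2) = 0x04
s_6 = InvRound(s_5, k_1) = 0x48
s_7 = InvRound(s_6, k_0) = 0x39

0x39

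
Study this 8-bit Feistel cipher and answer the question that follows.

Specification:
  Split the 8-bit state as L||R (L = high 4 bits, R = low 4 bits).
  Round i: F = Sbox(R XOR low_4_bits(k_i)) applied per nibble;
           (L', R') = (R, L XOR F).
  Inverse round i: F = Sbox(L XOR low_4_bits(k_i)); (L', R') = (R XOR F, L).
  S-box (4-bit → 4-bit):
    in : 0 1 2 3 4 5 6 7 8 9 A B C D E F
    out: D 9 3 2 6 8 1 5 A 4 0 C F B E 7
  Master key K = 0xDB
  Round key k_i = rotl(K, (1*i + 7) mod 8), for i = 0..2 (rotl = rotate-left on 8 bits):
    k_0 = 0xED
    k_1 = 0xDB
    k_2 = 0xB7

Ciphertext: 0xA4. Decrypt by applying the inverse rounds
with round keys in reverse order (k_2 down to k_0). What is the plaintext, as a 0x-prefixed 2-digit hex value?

s_0 = ciphertext = 0xA4
s_1 = InvRound(s_0, k_2) = 0xFA
s_2 = InvRound(s_1, k_1) = 0xCF
s_3 = InvRound(s_2, k_0) = 0x6C

0x6C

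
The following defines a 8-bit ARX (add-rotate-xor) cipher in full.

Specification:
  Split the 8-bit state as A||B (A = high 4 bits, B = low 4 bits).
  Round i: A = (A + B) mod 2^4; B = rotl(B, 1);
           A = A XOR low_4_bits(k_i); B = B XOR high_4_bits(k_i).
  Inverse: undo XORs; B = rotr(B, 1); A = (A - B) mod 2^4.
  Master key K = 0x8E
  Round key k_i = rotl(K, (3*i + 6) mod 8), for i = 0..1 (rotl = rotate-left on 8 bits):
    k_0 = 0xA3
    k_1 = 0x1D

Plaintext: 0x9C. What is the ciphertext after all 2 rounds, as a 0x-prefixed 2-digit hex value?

0x47

s_0 = plaintext = 0x9C
s_1 = Round(s_0, k_0) = 0x63
s_2 = Round(s_1, k_1) = 0x47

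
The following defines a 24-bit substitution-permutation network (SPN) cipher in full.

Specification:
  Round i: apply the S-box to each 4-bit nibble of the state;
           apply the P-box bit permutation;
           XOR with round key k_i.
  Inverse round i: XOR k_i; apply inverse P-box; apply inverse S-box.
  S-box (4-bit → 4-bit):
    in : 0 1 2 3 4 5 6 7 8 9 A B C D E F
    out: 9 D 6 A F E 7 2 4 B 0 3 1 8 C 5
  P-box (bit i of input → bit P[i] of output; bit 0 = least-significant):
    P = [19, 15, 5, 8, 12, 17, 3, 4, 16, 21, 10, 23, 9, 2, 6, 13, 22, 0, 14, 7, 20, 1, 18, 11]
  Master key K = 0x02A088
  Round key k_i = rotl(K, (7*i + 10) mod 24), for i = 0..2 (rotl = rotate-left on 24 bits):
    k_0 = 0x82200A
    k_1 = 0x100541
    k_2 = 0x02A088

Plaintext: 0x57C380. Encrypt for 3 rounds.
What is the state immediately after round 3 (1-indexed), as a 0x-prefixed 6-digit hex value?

0xA11C4E

s_0 = plaintext = 0x57C380
s_1 = Round(s_0, k_0) = 0x2E2B01
s_2 = Round(s_1, k_1) = 0x3D54B7
s_3 = Round(s_2, k_2) = 0xA11C4E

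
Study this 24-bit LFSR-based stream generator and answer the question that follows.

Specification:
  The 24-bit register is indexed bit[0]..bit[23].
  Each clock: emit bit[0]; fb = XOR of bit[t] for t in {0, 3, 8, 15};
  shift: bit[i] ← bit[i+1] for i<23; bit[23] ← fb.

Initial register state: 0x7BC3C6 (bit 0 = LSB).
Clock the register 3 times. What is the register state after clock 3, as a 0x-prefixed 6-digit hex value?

reg_0 = 0x7BC3C6
clock 1: out=0, reg = 0x3DE1E3
clock 2: out=1, reg = 0x9EF0F1
clock 3: out=1, reg = 0x4F7878

0x4F7878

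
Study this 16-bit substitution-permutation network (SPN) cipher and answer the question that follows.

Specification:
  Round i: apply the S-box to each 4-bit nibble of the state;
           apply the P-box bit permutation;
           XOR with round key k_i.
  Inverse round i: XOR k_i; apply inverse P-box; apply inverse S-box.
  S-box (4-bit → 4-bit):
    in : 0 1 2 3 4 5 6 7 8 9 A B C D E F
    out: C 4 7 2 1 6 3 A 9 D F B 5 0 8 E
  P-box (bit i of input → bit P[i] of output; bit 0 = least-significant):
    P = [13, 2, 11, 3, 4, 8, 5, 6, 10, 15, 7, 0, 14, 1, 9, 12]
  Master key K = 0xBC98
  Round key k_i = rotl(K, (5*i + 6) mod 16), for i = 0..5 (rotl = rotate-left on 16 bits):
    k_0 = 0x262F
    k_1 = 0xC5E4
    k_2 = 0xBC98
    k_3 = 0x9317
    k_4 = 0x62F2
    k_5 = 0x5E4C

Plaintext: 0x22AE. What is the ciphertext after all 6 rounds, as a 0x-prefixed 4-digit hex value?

0x887A

s_0 = plaintext = 0x22AE
s_1 = Round(s_0, k_0) = 0xE1D5
s_2 = Round(s_1, k_1) = 0xDD60
s_3 = Round(s_2, k_2) = 0xB580
s_4 = Round(s_3, k_3) = 0x4BCD
s_5 = Round(s_4, k_4) = 0xA6C3
s_6 = Round(s_5, k_5) = 0x887A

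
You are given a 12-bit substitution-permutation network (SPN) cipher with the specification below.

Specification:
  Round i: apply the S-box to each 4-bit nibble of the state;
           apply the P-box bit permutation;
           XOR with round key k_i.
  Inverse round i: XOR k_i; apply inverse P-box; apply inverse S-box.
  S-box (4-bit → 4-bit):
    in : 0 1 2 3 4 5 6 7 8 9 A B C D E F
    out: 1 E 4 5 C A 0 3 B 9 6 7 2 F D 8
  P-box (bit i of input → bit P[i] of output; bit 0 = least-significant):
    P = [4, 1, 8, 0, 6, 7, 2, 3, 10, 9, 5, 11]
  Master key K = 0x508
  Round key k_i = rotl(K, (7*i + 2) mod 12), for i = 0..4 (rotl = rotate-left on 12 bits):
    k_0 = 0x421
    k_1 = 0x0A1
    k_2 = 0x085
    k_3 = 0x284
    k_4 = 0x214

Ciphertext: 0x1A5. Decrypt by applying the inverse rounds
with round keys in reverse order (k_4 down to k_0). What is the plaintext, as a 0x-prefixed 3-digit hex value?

s_0 = ciphertext = 0x1A5
s_1 = InvRound(s_0, k_4) = 0xACE
s_2 = InvRound(s_1, k_3) = 0xF9C
s_3 = InvRound(s_2, k_2) = 0x8FE
s_4 = InvRound(s_3, k_1) = 0xFE8
s_5 = InvRound(s_4, k_0) = 0x584

0x584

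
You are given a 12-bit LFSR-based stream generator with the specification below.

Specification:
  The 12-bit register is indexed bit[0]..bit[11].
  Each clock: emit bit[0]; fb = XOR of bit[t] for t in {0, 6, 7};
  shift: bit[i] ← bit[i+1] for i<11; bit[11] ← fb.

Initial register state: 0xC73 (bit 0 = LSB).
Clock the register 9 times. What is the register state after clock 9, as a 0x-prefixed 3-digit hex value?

0xCD6

reg_0 = 0xC73
clock 1: out=1, reg = 0x639
clock 2: out=1, reg = 0xB1C
clock 3: out=0, reg = 0x58E
clock 4: out=0, reg = 0xAC7
clock 5: out=1, reg = 0xD63
clock 6: out=1, reg = 0x6B1
clock 7: out=1, reg = 0x358
clock 8: out=0, reg = 0x9AC
clock 9: out=0, reg = 0xCD6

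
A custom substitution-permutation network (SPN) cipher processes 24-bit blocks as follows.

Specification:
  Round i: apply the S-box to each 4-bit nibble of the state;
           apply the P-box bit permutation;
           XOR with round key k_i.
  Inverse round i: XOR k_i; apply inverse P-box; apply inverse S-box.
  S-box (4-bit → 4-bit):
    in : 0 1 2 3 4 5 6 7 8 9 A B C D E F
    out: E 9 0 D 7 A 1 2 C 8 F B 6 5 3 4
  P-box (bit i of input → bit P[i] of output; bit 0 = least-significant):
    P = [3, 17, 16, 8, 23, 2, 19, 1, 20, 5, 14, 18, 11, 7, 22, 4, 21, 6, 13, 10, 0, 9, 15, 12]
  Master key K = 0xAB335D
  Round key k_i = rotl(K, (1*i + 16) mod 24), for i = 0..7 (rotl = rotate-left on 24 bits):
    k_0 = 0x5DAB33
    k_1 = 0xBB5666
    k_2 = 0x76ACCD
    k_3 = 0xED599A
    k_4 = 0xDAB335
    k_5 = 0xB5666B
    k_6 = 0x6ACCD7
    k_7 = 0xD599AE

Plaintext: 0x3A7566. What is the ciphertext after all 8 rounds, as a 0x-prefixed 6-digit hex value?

0x8CBBCD

s_0 = plaintext = 0x3A7566
s_1 = Round(s_0, k_0) = 0xF91FDA
s_2 = Round(s_1, k_1) = 0x309B7E
s_3 = Round(s_2, k_2) = 0x6018B0
s_4 = Round(s_3, k_3) = 0x6A34CD
s_5 = Round(s_4, k_4) = 0xA3DF48
s_6 = Round(s_5, k_5) = 0x5C996E
s_7 = Round(s_6, k_6) = 0xECFE8F
s_8 = Round(s_7, k_7) = 0x8CBBCD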